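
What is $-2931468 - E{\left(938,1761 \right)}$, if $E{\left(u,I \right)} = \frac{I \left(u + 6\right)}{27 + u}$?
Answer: $- \frac{2830529004}{965} \approx -2.9332 \cdot 10^{6}$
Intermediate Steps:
$E{\left(u,I \right)} = \frac{I \left(6 + u\right)}{27 + u}$
$-2931468 - E{\left(938,1761 \right)} = -2931468 - \frac{1761 \left(6 + 938\right)}{27 + 938} = -2931468 - 1761 \cdot \frac{1}{965} \cdot 944 = -2931468 - \frac{1662384}{965} = - \frac{2830529004}{965}$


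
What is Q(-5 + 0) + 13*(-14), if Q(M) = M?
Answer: -187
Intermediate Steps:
Q(-5 + 0) + 13*(-14) = (-5 + 0) + 13*(-14) = -5 - 182 = -187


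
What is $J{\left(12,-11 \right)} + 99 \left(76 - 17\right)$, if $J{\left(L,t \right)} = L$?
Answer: $5853$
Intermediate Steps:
$J{\left(12,-11 \right)} + 99 \left(76 - 17\right) = 12 + 99 \left(76 - 17\right) = 12 + 99 \cdot 59 = 12 + 5841 = 5853$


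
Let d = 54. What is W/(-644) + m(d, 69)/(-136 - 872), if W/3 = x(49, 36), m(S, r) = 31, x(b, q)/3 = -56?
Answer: 17431/23184 ≈ 0.75185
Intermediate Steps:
x(b, q) = -168 (x(b, q) = 3*(-56) = -168)
W = -504 (W = 3*(-168) = -504)
W/(-644) + m(d, 69)/(-136 - 872) = -504/(-644) + 31/(-136 - 872) = -504*(-1/644) + 31/(-1008) = 18/23 + 31*(-1/1008) = 18/23 - 31/1008 = 17431/23184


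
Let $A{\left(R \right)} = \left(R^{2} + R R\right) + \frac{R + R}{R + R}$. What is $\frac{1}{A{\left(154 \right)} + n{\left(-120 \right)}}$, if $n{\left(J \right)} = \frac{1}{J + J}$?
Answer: $\frac{240}{11383919} \approx 2.1082 \cdot 10^{-5}$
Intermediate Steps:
$n{\left(J \right)} = \frac{1}{2 J}$
$A{\left(R \right)} = 1 + 2 R^{2}$ ($A{\left(R \right)} = \left(R^{2} + R^{2}\right) + \frac{2 R}{2 R} = 2 R^{2} + 2 R \frac{1}{2 R} = 2 R^{2} + 1 = 1 + 2 R^{2}$)
$\frac{1}{A{\left(154 \right)} + n{\left(-120 \right)}} = \frac{1}{\left(1 + 2 \cdot 154^{2}\right) + \frac{1}{2 \left(-120\right)}} = \frac{1}{\left(1 + 2 \cdot 23716\right) + \frac{1}{2} \left(- \frac{1}{120}\right)} = \frac{1}{\left(1 + 47432\right) - \frac{1}{240}} = \frac{1}{47433 - \frac{1}{240}} = \frac{1}{\frac{11383919}{240}} = \frac{240}{11383919}$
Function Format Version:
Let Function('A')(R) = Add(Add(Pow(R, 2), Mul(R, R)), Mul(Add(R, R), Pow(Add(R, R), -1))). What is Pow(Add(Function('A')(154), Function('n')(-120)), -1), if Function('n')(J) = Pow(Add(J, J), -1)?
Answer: Rational(240, 11383919) ≈ 2.1082e-5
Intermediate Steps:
Function('n')(J) = Mul(Rational(1, 2), Pow(J, -1)) (Function('n')(J) = Pow(Mul(2, J), -1) = Mul(Rational(1, 2), Pow(J, -1)))
Function('A')(R) = Add(1, Mul(2, Pow(R, 2))) (Function('A')(R) = Add(Add(Pow(R, 2), Pow(R, 2)), Mul(Mul(2, R), Pow(Mul(2, R), -1))) = Add(Mul(2, Pow(R, 2)), Mul(Mul(2, R), Mul(Rational(1, 2), Pow(R, -1)))) = Add(Mul(2, Pow(R, 2)), 1) = Add(1, Mul(2, Pow(R, 2))))
Pow(Add(Function('A')(154), Function('n')(-120)), -1) = Pow(Add(Add(1, Mul(2, Pow(154, 2))), Mul(Rational(1, 2), Pow(-120, -1))), -1) = Pow(Add(Add(1, Mul(2, 23716)), Mul(Rational(1, 2), Rational(-1, 120))), -1) = Pow(Add(Add(1, 47432), Rational(-1, 240)), -1) = Pow(Add(47433, Rational(-1, 240)), -1) = Pow(Rational(11383919, 240), -1) = Rational(240, 11383919)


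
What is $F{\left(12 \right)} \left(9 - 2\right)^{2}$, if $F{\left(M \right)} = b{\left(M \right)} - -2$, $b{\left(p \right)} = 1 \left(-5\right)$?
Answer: $-147$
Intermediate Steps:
$b{\left(p \right)} = -5$
$F{\left(M \right)} = -3$ ($F{\left(M \right)} = -5 - -2 = -5 + 2 = -3$)
$F{\left(12 \right)} \left(9 - 2\right)^{2} = - 3 \left(9 - 2\right)^{2} = - 3 \cdot 7^{2} = \left(-3\right) 49 = -147$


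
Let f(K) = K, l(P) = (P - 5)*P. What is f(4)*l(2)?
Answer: -24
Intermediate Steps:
l(P) = P*(-5 + P) (l(P) = (-5 + P)*P = P*(-5 + P))
f(4)*l(2) = 4*(2*(-5 + 2)) = 4*(2*(-3)) = 4*(-6) = -24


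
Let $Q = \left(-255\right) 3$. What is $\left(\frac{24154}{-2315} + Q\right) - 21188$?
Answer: $- \frac{50845349}{2315} \approx -21963.0$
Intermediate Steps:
$Q = -765$
$\left(\frac{24154}{-2315} + Q\right) - 21188 = \left(\frac{24154}{-2315} - 765\right) - 21188 = \left(24154 \left(- \frac{1}{2315}\right) - 765\right) - 21188 = \left(- \frac{24154}{2315} - 765\right) - 21188 = - \frac{1795129}{2315} - 21188 = - \frac{50845349}{2315}$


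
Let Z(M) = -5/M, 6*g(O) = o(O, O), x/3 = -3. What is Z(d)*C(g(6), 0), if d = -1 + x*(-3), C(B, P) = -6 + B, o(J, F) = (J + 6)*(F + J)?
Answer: -45/13 ≈ -3.4615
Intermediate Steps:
o(J, F) = (6 + J)*(F + J)
x = -9 (x = 3*(-3) = -9)
g(O) = 2*O + O**2/3 (g(O) = (O**2 + 6*O + 6*O + O*O)/6 = (O**2 + 6*O + 6*O + O**2)/6 = (2*O**2 + 12*O)/6 = 2*O + O**2/3)
d = 26 (d = -1 - 9*(-3) = -1 + 27 = 26)
Z(d)*C(g(6), 0) = (-5/26)*(-6 + (1/3)*6*(6 + 6)) = (-5*1/26)*(-6 + (1/3)*6*12) = -5*(-6 + 24)/26 = -5/26*18 = -45/13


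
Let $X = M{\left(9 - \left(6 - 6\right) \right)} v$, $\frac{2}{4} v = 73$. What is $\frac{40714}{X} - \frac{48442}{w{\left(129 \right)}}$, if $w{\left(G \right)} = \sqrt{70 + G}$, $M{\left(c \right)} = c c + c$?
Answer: $\frac{20357}{6570} - \frac{48442 \sqrt{199}}{199} \approx -3430.9$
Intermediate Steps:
$v = 146$ ($v = 2 \cdot 73 = 146$)
$M{\left(c \right)} = c + c^{2}$ ($M{\left(c \right)} = c^{2} + c = c + c^{2}$)
$X = 13140$ ($X = \left(9 - \left(6 - 6\right)\right) \left(1 + \left(9 - \left(6 - 6\right)\right)\right) 146 = \left(9 - 0\right) \left(1 + \left(9 - 0\right)\right) 146 = \left(9 + 0\right) \left(1 + \left(9 + 0\right)\right) 146 = 9 \left(1 + 9\right) 146 = 9 \cdot 10 \cdot 146 = 90 \cdot 146 = 13140$)
$\frac{40714}{X} - \frac{48442}{w{\left(129 \right)}} = \frac{40714}{13140} - \frac{48442}{\sqrt{70 + 129}} = 40714 \cdot \frac{1}{13140} - \frac{48442}{\sqrt{199}} = \frac{20357}{6570} - 48442 \frac{\sqrt{199}}{199} = \frac{20357}{6570} - \frac{48442 \sqrt{199}}{199}$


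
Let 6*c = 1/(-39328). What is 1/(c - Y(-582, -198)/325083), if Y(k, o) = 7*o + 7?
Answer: 8523242816/36119421 ≈ 235.97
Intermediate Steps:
Y(k, o) = 7 + 7*o
c = -1/235968 (c = (1/6)/(-39328) = (1/6)*(-1/39328) = -1/235968 ≈ -4.2379e-6)
1/(c - Y(-582, -198)/325083) = 1/(-1/235968 - (7 + 7*(-198))/325083) = 1/(-1/235968 - (7 - 1386)/325083) = 1/(-1/235968 - (-1379)/325083) = 1/(-1/235968 - 1*(-1379/325083)) = 1/(-1/235968 + 1379/325083) = 1/(36119421/8523242816) = 8523242816/36119421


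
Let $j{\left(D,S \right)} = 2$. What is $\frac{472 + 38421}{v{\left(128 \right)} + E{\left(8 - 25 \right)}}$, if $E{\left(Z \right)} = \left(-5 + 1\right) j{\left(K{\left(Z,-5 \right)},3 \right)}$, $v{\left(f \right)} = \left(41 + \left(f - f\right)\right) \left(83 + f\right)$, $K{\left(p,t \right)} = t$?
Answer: $\frac{38893}{8643} \approx 4.4999$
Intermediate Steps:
$v{\left(f \right)} = 3403 + 41 f$ ($v{\left(f \right)} = \left(41 + 0\right) \left(83 + f\right) = 41 \left(83 + f\right) = 3403 + 41 f$)
$E{\left(Z \right)} = -8$ ($E{\left(Z \right)} = \left(-5 + 1\right) 2 = \left(-4\right) 2 = -8$)
$\frac{472 + 38421}{v{\left(128 \right)} + E{\left(8 - 25 \right)}} = \frac{472 + 38421}{\left(3403 + 41 \cdot 128\right) - 8} = \frac{38893}{\left(3403 + 5248\right) - 8} = \frac{38893}{8651 - 8} = \frac{38893}{8643}$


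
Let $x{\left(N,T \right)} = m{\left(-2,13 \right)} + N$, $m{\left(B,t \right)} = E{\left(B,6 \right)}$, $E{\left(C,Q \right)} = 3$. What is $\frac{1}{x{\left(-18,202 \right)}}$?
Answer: $- \frac{1}{15} \approx -0.066667$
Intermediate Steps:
$m{\left(B,t \right)} = 3$
$x{\left(N,T \right)} = 3 + N$
$\frac{1}{x{\left(-18,202 \right)}} = \frac{1}{3 - 18} = \frac{1}{-15} = - \frac{1}{15}$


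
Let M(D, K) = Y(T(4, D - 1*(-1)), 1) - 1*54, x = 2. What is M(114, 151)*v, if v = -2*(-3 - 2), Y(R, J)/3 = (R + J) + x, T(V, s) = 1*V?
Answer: -330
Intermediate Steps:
T(V, s) = V
Y(R, J) = 6 + 3*J + 3*R (Y(R, J) = 3*((R + J) + 2) = 3*((J + R) + 2) = 3*(2 + J + R) = 6 + 3*J + 3*R)
v = 10 (v = -2*(-5) = 10)
M(D, K) = -33 (M(D, K) = (6 + 3*1 + 3*4) - 1*54 = (6 + 3 + 12) - 54 = 21 - 54 = -33)
M(114, 151)*v = -33*10 = -330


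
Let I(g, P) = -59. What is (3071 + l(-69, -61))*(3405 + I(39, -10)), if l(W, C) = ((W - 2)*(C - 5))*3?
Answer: 57313634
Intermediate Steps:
l(W, C) = 3*(-5 + C)*(-2 + W) (l(W, C) = ((-2 + W)*(-5 + C))*3 = ((-5 + C)*(-2 + W))*3 = 3*(-5 + C)*(-2 + W))
(3071 + l(-69, -61))*(3405 + I(39, -10)) = (3071 + (30 - 15*(-69) - 6*(-61) + 3*(-61)*(-69)))*(3405 - 59) = (3071 + (30 + 1035 + 366 + 12627))*3346 = (3071 + 14058)*3346 = 17129*3346 = 57313634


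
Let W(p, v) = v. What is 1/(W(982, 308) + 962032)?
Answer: 1/962340 ≈ 1.0391e-6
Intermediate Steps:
1/(W(982, 308) + 962032) = 1/(308 + 962032) = 1/962340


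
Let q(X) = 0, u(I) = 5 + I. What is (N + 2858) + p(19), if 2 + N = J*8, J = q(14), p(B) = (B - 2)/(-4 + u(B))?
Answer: 57137/20 ≈ 2856.9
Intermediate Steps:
p(B) = (-2 + B)/(1 + B) (p(B) = (B - 2)/(-4 + (5 + B)) = (-2 + B)/(1 + B))
J = 0
N = -2 (N = -2 + 0*8 = -2 + 0 = -2)
(N + 2858) + p(19) = (-2 + 2858) + (-2 + 19)/(1 + 19) = 2856 + 17/20 = 57137/20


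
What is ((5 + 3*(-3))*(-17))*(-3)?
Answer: -204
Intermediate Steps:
((5 + 3*(-3))*(-17))*(-3) = ((5 - 9)*(-17))*(-3) = -4*(-17)*(-3) = 68*(-3) = -204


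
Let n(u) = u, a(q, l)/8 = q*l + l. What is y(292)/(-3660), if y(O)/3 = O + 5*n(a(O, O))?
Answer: -855633/305 ≈ -2805.4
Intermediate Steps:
a(q, l) = 8*l + 8*l*q (a(q, l) = 8*(q*l + l) = 8*(l*q + l) = 8*(l + l*q) = 8*l + 8*l*q)
y(O) = 3*O + 120*O*(1 + O) (y(O) = 3*(O + 5*(8*O*(1 + O))) = 3*(O + 40*O*(1 + O)) = 3*O + 120*O*(1 + O))
y(292)/(-3660) = (3*292*(41 + 40*292))/(-3660) = (3*292*(41 + 11680))*(-1/3660) = (3*292*11721)*(-1/3660) = 10267596*(-1/3660) = -855633/305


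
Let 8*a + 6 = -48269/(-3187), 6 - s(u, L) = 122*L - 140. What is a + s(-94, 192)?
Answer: -593466741/25496 ≈ -23277.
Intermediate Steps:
s(u, L) = 146 - 122*L (s(u, L) = 6 - (122*L - 140) = 6 - (-140 + 122*L) = 6 + (140 - 122*L) = 146 - 122*L)
a = 29147/25496 (a = -3/4 + (-48269/(-3187))/8 = -3/4 + (-48269*(-1/3187))/8 = -3/4 + (1/8)*(48269/3187) = -3/4 + 48269/25496 = 29147/25496 ≈ 1.1432)
a + s(-94, 192) = 29147/25496 + (146 - 122*192) = 29147/25496 + (146 - 23424) = 29147/25496 - 23278 = -593466741/25496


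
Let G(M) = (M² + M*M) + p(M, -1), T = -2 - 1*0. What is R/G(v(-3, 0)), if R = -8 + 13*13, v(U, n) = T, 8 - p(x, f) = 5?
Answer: 161/11 ≈ 14.636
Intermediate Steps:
p(x, f) = 3 (p(x, f) = 8 - 1*5 = 8 - 5 = 3)
T = -2 (T = -2 + 0 = -2)
v(U, n) = -2
R = 161 (R = -8 + 169 = 161)
G(M) = 3 + 2*M² (G(M) = (M² + M*M) + 3 = (M² + M²) + 3 = 2*M² + 3 = 3 + 2*M²)
R/G(v(-3, 0)) = 161/(3 + 2*(-2)²) = 161/(3 + 2*4) = 161/(3 + 8) = 161/11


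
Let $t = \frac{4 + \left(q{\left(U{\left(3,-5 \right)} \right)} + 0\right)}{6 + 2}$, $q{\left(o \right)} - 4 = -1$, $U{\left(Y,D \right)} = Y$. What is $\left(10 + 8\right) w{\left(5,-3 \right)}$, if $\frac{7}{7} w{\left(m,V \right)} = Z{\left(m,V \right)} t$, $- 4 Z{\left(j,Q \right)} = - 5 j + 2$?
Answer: $\frac{1449}{16} \approx 90.563$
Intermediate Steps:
$q{\left(o \right)} = 3$ ($q{\left(o \right)} = 4 - 1 = 3$)
$Z{\left(j,Q \right)} = - \frac{1}{2} + \frac{5 j}{4}$ ($Z{\left(j,Q \right)} = - \frac{- 5 j + 2}{4} = - \frac{2 - 5 j}{4} = - \frac{1}{2} + \frac{5 j}{4}$)
$t = \frac{7}{8}$ ($t = \frac{4 + \left(3 + 0\right)}{6 + 2} = \frac{4 + 3}{8} = 7 \cdot \frac{1}{8} = \frac{7}{8} \approx 0.875$)
$w{\left(m,V \right)} = - \frac{7}{16} + \frac{35 m}{32}$ ($w{\left(m,V \right)} = \left(- \frac{1}{2} + \frac{5 m}{4}\right) \frac{7}{8} = - \frac{7}{16} + \frac{35 m}{32}$)
$\left(10 + 8\right) w{\left(5,-3 \right)} = \left(10 + 8\right) \left(- \frac{7}{16} + \frac{35}{32} \cdot 5\right) = 18 \left(- \frac{7}{16} + \frac{175}{32}\right) = 18 \cdot \frac{161}{32} = \frac{1449}{16}$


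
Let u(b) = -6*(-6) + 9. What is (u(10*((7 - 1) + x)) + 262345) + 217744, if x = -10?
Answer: 480134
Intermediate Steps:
u(b) = 45 (u(b) = 36 + 9 = 45)
(u(10*((7 - 1) + x)) + 262345) + 217744 = (45 + 262345) + 217744 = 262390 + 217744 = 480134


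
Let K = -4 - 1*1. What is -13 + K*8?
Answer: -53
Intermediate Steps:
K = -5 (K = -4 - 1 = -5)
-13 + K*8 = -13 - 5*8 = -13 - 40 = -53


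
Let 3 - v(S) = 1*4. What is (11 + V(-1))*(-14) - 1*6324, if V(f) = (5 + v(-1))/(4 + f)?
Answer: -19490/3 ≈ -6496.7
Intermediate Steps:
v(S) = -1 (v(S) = 3 - 4 = -1)
V(f) = 4/(4 + f) (V(f) = (5 - 1)/(4 + f) = 4/(4 + f))
(11 + V(-1))*(-14) - 1*6324 = (11 + 4/(4 - 1))*(-14) - 1*6324 = (11 + 4/3)*(-14) - 6324 = (37/3)*(-14) - 6324 = -518/3 - 6324 = -19490/3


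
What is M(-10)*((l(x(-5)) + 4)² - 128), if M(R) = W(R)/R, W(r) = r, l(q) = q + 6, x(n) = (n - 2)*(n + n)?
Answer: 6272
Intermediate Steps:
x(n) = 2*n*(-2 + n) (x(n) = (-2 + n)*(2*n) = 2*n*(-2 + n))
l(q) = 6 + q
M(R) = 1 (M(R) = R/R = 1)
M(-10)*((l(x(-5)) + 4)² - 128) = 1*(((6 + 2*(-5)*(-2 - 5)) + 4)² - 128) = 1*(((6 + 2*(-5)*(-7)) + 4)² - 128) = 1*(((6 + 70) + 4)² - 128) = 1*((76 + 4)² - 128) = 1*(80² - 128) = 1*(6400 - 128) = 1*6272 = 6272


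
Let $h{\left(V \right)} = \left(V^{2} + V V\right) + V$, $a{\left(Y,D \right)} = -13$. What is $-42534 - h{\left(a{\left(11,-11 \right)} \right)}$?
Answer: $-42859$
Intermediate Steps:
$h{\left(V \right)} = V + 2 V^{2}$ ($h{\left(V \right)} = \left(V^{2} + V^{2}\right) + V = 2 V^{2} + V = V + 2 V^{2}$)
$-42534 - h{\left(a{\left(11,-11 \right)} \right)} = -42534 - - 13 \left(1 + 2 \left(-13\right)\right) = -42534 - - 13 \left(1 - 26\right) = -42534 - \left(-13\right) \left(-25\right) = -42534 - 325 = -42859$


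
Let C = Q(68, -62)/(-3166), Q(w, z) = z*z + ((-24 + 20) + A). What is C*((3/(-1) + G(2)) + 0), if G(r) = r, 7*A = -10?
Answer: 13435/11081 ≈ 1.2124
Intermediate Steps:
A = -10/7 (A = (⅐)*(-10) = -10/7 ≈ -1.4286)
Q(w, z) = -38/7 + z² (Q(w, z) = z*z + ((-24 + 20) - 10/7) = z² + (-4 - 10/7) = z² - 38/7 = -38/7 + z²)
C = -13435/11081 (C = (-38/7 + (-62)²)/(-3166) = (-38/7 + 3844)*(-1/3166) = (26870/7)*(-1/3166) = -13435/11081 ≈ -1.2124)
C*((3/(-1) + G(2)) + 0) = -13435*((3/(-1) + 2) + 0)/11081 = -13435*((3*(-1) + 2) + 0)/11081 = -13435*((-3 + 2) + 0)/11081 = -13435*(-1 + 0)/11081 = -13435/11081*(-1) = 13435/11081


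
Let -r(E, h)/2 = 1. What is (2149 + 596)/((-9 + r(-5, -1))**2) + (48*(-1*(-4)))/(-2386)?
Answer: 3263169/144353 ≈ 22.605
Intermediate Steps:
r(E, h) = -2 (r(E, h) = -2*1 = -2)
(2149 + 596)/((-9 + r(-5, -1))**2) + (48*(-1*(-4)))/(-2386) = (2149 + 596)/((-9 - 2)**2) + (48*(-1*(-4)))/(-2386) = 2745/((-11)**2) + (48*4)*(-1/2386) = 2745/121 + 192*(-1/2386) = 2745*(1/121) - 96/1193 = 2745/121 - 96/1193 = 3263169/144353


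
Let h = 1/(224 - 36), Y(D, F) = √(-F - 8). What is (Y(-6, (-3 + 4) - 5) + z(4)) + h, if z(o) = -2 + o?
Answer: 377/188 + 2*I ≈ 2.0053 + 2.0*I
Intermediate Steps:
Y(D, F) = √(-8 - F)
h = 1/188 ≈ 0.0053191
(Y(-6, (-3 + 4) - 5) + z(4)) + h = (√(-8 - ((-3 + 4) - 5)) + (-2 + 4)) + 1/188 = (√(-8 - (1 - 5)) + 2) + 1/188 = (√(-8 - 1*(-4)) + 2) + 1/188 = (√(-8 + 4) + 2) + 1/188 = (√(-4) + 2) + 1/188 = (2*I + 2) + 1/188 = (2 + 2*I) + 1/188 = 377/188 + 2*I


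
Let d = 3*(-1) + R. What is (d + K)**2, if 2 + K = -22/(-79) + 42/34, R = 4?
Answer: 476100/1803649 ≈ 0.26396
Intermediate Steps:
K = -653/1343 (K = -2 + (-22/(-79) + 42/34) = -2 + (-22*(-1/79) + 42*(1/34)) = -2 + (22/79 + 21/17) = -2 + 2033/1343 = -653/1343 ≈ -0.48622)
d = 1 (d = 3*(-1) + 4 = -3 + 4 = 1)
(d + K)**2 = (1 - 653/1343)**2 = (690/1343)**2 = 476100/1803649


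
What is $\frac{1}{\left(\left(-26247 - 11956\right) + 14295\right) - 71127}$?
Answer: $- \frac{1}{95035} \approx -1.0522 \cdot 10^{-5}$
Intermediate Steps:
$\frac{1}{\left(\left(-26247 - 11956\right) + 14295\right) - 71127} = \frac{1}{\left(-38203 + 14295\right) - 71127} = \frac{1}{-23908 - 71127} = \frac{1}{-95035} = - \frac{1}{95035}$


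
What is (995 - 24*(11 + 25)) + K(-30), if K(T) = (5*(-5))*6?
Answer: -19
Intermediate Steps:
K(T) = -150 (K(T) = -25*6 = -150)
(995 - 24*(11 + 25)) + K(-30) = (995 - 24*(11 + 25)) - 150 = (995 - 24*36) - 150 = (995 - 864) - 150 = 131 - 150 = -19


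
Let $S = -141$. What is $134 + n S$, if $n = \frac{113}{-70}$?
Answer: $\frac{25313}{70} \approx 361.61$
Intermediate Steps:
$n = - \frac{113}{70}$ ($n = 113 \left(- \frac{1}{70}\right) = - \frac{113}{70} \approx -1.6143$)
$134 + n S = 134 - - \frac{15933}{70} = 134 + \frac{15933}{70} = \frac{25313}{70}$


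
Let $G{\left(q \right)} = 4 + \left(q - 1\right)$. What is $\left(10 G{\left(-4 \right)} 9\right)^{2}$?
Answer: $8100$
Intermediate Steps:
$G{\left(q \right)} = 3 + q$ ($G{\left(q \right)} = 4 + \left(-1 + q\right) = 3 + q$)
$\left(10 G{\left(-4 \right)} 9\right)^{2} = \left(10 \left(3 - 4\right) 9\right)^{2} = \left(10 \left(-1\right) 9\right)^{2} = \left(\left(-10\right) 9\right)^{2} = \left(-90\right)^{2} = 8100$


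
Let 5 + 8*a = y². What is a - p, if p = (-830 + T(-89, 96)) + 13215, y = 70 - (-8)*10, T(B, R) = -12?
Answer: -76489/8 ≈ -9561.1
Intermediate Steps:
y = 150 (y = 70 - 1*(-80) = 70 + 80 = 150)
a = 22495/8 (a = -5/8 + (⅛)*150² = -5/8 + (⅛)*22500 = -5/8 + 5625/2 = 22495/8 ≈ 2811.9)
p = 12373 (p = (-830 - 12) + 13215 = -842 + 13215 = 12373)
a - p = 22495/8 - 1*12373 = 22495/8 - 12373 = -76489/8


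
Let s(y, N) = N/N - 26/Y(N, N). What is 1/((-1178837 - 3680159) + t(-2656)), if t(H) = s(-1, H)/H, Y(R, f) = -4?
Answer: -5312/25810986767 ≈ -2.0580e-7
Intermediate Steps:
s(y, N) = 15/2 (s(y, N) = N/N - 26/(-4) = 1 - 26*(-¼) = 1 + 13/2 = 15/2)
t(H) = 15/(2*H)
1/((-1178837 - 3680159) + t(-2656)) = 1/((-1178837 - 3680159) + (15/2)/(-2656)) = 1/(-4858996 + (15/2)*(-1/2656)) = 1/(-4858996 - 15/5312) = 1/(-25810986767/5312) = -5312/25810986767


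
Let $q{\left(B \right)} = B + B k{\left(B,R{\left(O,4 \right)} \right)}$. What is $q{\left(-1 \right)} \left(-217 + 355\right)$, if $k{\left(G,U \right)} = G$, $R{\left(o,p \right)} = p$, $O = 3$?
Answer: $0$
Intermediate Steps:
$q{\left(B \right)} = B + B^{2}$ ($q{\left(B \right)} = B + B B = B + B^{2}$)
$q{\left(-1 \right)} \left(-217 + 355\right) = - (1 - 1) \left(-217 + 355\right) = \left(-1\right) 0 \cdot 138 = 0 \cdot 138 = 0$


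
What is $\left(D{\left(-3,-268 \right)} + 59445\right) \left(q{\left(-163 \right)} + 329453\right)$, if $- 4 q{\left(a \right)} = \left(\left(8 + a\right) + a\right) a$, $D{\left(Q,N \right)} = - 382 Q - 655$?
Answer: $18969414352$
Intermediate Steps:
$D{\left(Q,N \right)} = -655 - 382 Q$
$q{\left(a \right)} = - \frac{a \left(8 + 2 a\right)}{4}$ ($q{\left(a \right)} = - \frac{\left(\left(8 + a\right) + a\right) a}{4} = - \frac{\left(8 + 2 a\right) a}{4} = - \frac{a \left(8 + 2 a\right)}{4}$)
$\left(D{\left(-3,-268 \right)} + 59445\right) \left(q{\left(-163 \right)} + 329453\right) = \left(\left(-655 - -1146\right) + 59445\right) \left(\left(- \frac{1}{2}\right) \left(-163\right) \left(4 - 163\right) + 329453\right) = \left(\left(-655 + 1146\right) + 59445\right) \left(\left(- \frac{1}{2}\right) \left(-163\right) \left(-159\right) + 329453\right) = \left(491 + 59445\right) \left(- \frac{25917}{2} + 329453\right) = 59936 \cdot \frac{632989}{2} = 18969414352$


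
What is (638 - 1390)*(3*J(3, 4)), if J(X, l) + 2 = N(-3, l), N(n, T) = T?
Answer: -4512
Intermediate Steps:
J(X, l) = -2 + l
(638 - 1390)*(3*J(3, 4)) = (638 - 1390)*(3*(-2 + 4)) = -2256*2 = -752*6 = -4512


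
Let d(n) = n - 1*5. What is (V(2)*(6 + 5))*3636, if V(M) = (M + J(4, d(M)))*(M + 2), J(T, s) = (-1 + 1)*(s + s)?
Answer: 319968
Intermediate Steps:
d(n) = -5 + n (d(n) = n - 5 = -5 + n)
J(T, s) = 0 (J(T, s) = 0*(2*s) = 0)
V(M) = M*(2 + M) (V(M) = (M + 0)*(M + 2) = M*(2 + M))
(V(2)*(6 + 5))*3636 = ((2*(2 + 2))*(6 + 5))*3636 = ((2*4)*11)*3636 = (8*11)*3636 = 88*3636 = 319968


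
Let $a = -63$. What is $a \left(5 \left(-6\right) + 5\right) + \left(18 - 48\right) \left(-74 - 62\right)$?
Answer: $5655$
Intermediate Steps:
$a \left(5 \left(-6\right) + 5\right) + \left(18 - 48\right) \left(-74 - 62\right) = - 63 \left(5 \left(-6\right) + 5\right) + \left(18 - 48\right) \left(-74 - 62\right) = - 63 \left(-30 + 5\right) - -4080 = \left(-63\right) \left(-25\right) + 4080 = 1575 + 4080 = 5655$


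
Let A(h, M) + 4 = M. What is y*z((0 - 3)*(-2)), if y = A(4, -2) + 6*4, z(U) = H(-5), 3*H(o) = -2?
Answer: -12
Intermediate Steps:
H(o) = -⅔ (H(o) = (⅓)*(-2) = -⅔)
z(U) = -⅔
A(h, M) = -4 + M
y = 18 (y = (-4 - 2) + 6*4 = -6 + 24 = 18)
y*z((0 - 3)*(-2)) = 18*(-⅔) = -12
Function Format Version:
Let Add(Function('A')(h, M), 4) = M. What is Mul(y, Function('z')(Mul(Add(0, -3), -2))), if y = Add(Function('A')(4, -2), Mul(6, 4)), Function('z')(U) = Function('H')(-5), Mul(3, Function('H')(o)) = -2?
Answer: -12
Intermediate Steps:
Function('H')(o) = Rational(-2, 3) (Function('H')(o) = Mul(Rational(1, 3), -2) = Rational(-2, 3))
Function('z')(U) = Rational(-2, 3)
Function('A')(h, M) = Add(-4, M)
y = 18 (y = Add(Add(-4, -2), Mul(6, 4)) = Add(-6, 24) = 18)
Mul(y, Function('z')(Mul(Add(0, -3), -2))) = Mul(18, Rational(-2, 3)) = -12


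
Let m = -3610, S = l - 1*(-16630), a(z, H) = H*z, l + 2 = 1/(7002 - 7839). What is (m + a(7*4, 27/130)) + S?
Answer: 708560611/54405 ≈ 13024.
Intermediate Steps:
l = -1675/837 (l = -2 + 1/(7002 - 7839) = -2 + 1/(-837) = -2 - 1/837 = -1675/837 ≈ -2.0012)
S = 13917635/837 (S = -1675/837 - 1*(-16630) = -1675/837 + 16630 = 13917635/837 ≈ 16628.)
(m + a(7*4, 27/130)) + S = (-3610 + (27/130)*(7*4)) + 13917635/837 = (-3610 + (27*(1/130))*28) + 13917635/837 = (-3610 + (27/130)*28) + 13917635/837 = (-3610 + 378/65) + 13917635/837 = -234272/65 + 13917635/837 = 708560611/54405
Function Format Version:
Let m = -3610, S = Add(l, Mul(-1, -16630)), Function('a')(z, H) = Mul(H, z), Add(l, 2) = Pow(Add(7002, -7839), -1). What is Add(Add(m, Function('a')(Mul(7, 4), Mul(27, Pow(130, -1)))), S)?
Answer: Rational(708560611, 54405) ≈ 13024.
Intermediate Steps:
l = Rational(-1675, 837) (l = Add(-2, Pow(Add(7002, -7839), -1)) = Add(-2, Pow(-837, -1)) = Add(-2, Rational(-1, 837)) = Rational(-1675, 837) ≈ -2.0012)
S = Rational(13917635, 837) (S = Add(Rational(-1675, 837), Mul(-1, -16630)) = Add(Rational(-1675, 837), 16630) = Rational(13917635, 837) ≈ 16628.)
Add(Add(m, Function('a')(Mul(7, 4), Mul(27, Pow(130, -1)))), S) = Add(Add(-3610, Mul(Mul(27, Pow(130, -1)), Mul(7, 4))), Rational(13917635, 837)) = Add(Add(-3610, Mul(Mul(27, Rational(1, 130)), 28)), Rational(13917635, 837)) = Add(Add(-3610, Mul(Rational(27, 130), 28)), Rational(13917635, 837)) = Add(Add(-3610, Rational(378, 65)), Rational(13917635, 837)) = Add(Rational(-234272, 65), Rational(13917635, 837)) = Rational(708560611, 54405)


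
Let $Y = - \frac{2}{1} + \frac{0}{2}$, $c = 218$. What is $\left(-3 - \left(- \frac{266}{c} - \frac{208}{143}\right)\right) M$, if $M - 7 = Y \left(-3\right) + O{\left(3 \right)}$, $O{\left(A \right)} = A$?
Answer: $- \frac{6240}{1199} \approx -5.2043$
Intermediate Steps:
$Y = -2$ ($Y = \left(-2\right) 1 + 0 \cdot \frac{1}{2} = -2 + 0 = -2$)
$M = 16$ ($M = 7 + \left(\left(-2\right) \left(-3\right) + 3\right) = 7 + \left(6 + 3\right) = 7 + 9 = 16$)
$\left(-3 - \left(- \frac{266}{c} - \frac{208}{143}\right)\right) M = \left(-3 - \left(- \frac{266}{218} - \frac{208}{143}\right)\right) 16 = \left(-3 - \left(\left(-266\right) \frac{1}{218} - \frac{16}{11}\right)\right) 16 = \left(-3 - \left(- \frac{133}{109} - \frac{16}{11}\right)\right) 16 = \left(-3 - - \frac{3207}{1199}\right) 16 = \left(-3 + \frac{3207}{1199}\right) 16 = \left(- \frac{390}{1199}\right) 16 = - \frac{6240}{1199}$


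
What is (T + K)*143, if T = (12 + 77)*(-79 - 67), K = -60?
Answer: -1866722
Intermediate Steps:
T = -12994 (T = 89*(-146) = -12994)
(T + K)*143 = (-12994 - 60)*143 = -13054*143 = -1866722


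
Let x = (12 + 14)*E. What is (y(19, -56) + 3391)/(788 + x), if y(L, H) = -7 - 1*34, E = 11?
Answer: 1675/537 ≈ 3.1192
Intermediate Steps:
x = 286 (x = (12 + 14)*11 = 26*11 = 286)
y(L, H) = -41 (y(L, H) = -7 - 34 = -41)
(y(19, -56) + 3391)/(788 + x) = (-41 + 3391)/(788 + 286) = 3350/1074 = 3350*(1/1074) = 1675/537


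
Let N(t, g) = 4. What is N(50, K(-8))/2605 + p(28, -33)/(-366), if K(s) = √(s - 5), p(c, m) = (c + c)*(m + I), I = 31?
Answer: 146612/476715 ≈ 0.30755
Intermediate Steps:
p(c, m) = 2*c*(31 + m) (p(c, m) = (c + c)*(m + 31) = (2*c)*(31 + m) = 2*c*(31 + m))
K(s) = √(-5 + s)
N(50, K(-8))/2605 + p(28, -33)/(-366) = 4/2605 + (2*28*(31 - 33))/(-366) = 4*(1/2605) + (2*28*(-2))*(-1/366) = 4/2605 - 112*(-1/366) = 4/2605 + 56/183 = 146612/476715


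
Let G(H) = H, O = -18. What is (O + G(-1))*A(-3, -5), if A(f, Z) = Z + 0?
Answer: 95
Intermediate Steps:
A(f, Z) = Z
(O + G(-1))*A(-3, -5) = (-18 - 1)*(-5) = -19*(-5) = 95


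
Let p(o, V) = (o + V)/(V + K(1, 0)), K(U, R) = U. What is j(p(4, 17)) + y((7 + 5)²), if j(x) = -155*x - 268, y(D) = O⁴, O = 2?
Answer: -2597/6 ≈ -432.83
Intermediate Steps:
y(D) = 16 (y(D) = 2⁴ = 16)
p(o, V) = (V + o)/(1 + V) (p(o, V) = (o + V)/(V + 1) = (V + o)/(1 + V))
j(x) = -268 - 155*x
j(p(4, 17)) + y((7 + 5)²) = (-268 - 155*(17 + 4)/(1 + 17)) + 16 = (-268 - 155*21/18) + 16 = (-268 - 155*7/6) + 16 = (-268 - 1085/6) + 16 = -2693/6 + 16 = -2597/6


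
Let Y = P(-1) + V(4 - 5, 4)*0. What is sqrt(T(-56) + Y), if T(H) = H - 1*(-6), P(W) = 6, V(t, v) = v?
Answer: 2*I*sqrt(11) ≈ 6.6332*I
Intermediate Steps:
Y = 6 (Y = 6 + 4*0 = 6 + 0 = 6)
T(H) = 6 + H (T(H) = H + 6 = 6 + H)
sqrt(T(-56) + Y) = sqrt((6 - 56) + 6) = sqrt(-50 + 6) = sqrt(-44) = 2*I*sqrt(11)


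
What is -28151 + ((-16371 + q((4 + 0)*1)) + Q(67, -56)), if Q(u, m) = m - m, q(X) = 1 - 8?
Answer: -44529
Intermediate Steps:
q(X) = -7
Q(u, m) = 0
-28151 + ((-16371 + q((4 + 0)*1)) + Q(67, -56)) = -28151 + ((-16371 - 7) + 0) = -28151 + (-16378 + 0) = -28151 - 16378 = -44529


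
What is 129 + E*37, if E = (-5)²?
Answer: 1054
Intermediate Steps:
E = 25
129 + E*37 = 129 + 25*37 = 129 + 925 = 1054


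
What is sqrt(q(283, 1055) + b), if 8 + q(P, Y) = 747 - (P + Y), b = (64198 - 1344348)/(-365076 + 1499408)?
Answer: I*sqrt(193047714439494)/567166 ≈ 24.498*I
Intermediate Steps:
b = -640075/567166 (b = -1280150/1134332 = -1280150*1/1134332 = -640075/567166 ≈ -1.1285)
q(P, Y) = 739 - P - Y (q(P, Y) = -8 + (747 - (P + Y)) = -8 + (747 + (-P - Y)) = -8 + (747 - P - Y) = 739 - P - Y)
sqrt(q(283, 1055) + b) = sqrt((739 - 1*283 - 1*1055) - 640075/567166) = sqrt((739 - 283 - 1055) - 640075/567166) = sqrt(-599 - 640075/567166) = sqrt(-340372509/567166) = I*sqrt(193047714439494)/567166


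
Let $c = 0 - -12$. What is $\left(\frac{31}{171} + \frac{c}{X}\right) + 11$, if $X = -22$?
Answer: $\frac{20006}{1881} \approx 10.636$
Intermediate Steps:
$c = 12$ ($c = 0 + 12 = 12$)
$\left(\frac{31}{171} + \frac{c}{X}\right) + 11 = \left(\frac{31}{171} + \frac{12}{-22}\right) + 11 = \left(31 \cdot \frac{1}{171} + 12 \left(- \frac{1}{22}\right)\right) + 11 = \left(\frac{31}{171} - \frac{6}{11}\right) + 11 = - \frac{685}{1881} + 11 = \frac{20006}{1881}$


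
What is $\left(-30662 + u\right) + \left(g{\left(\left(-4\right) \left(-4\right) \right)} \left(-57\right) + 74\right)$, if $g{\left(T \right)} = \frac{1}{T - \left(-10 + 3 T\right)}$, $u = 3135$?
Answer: $- \frac{603909}{22} \approx -27450.0$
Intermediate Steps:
$g{\left(T \right)} = \frac{1}{10 - 2 T}$ ($g{\left(T \right)} = \frac{1}{T - \left(-10 + 3 T\right)} = \frac{1}{10 - 2 T}$)
$\left(-30662 + u\right) + \left(g{\left(\left(-4\right) \left(-4\right) \right)} \left(-57\right) + 74\right) = \left(-30662 + 3135\right) + \left(- \frac{1}{-10 + 2 \left(\left(-4\right) \left(-4\right)\right)} \left(-57\right) + 74\right) = -27527 + \left(- \frac{1}{-10 + 2 \cdot 16} \left(-57\right) + 74\right) = -27527 + \left(- \frac{1}{-10 + 32} \left(-57\right) + 74\right) = -27527 + \left(- \frac{1}{22} \left(-57\right) + 74\right) = -27527 + \left(\left(-1\right) \frac{1}{22} \left(-57\right) + 74\right) = -27527 + \left(\left(- \frac{1}{22}\right) \left(-57\right) + 74\right) = -27527 + \left(\frac{57}{22} + 74\right) = -27527 + \frac{1685}{22} = - \frac{603909}{22}$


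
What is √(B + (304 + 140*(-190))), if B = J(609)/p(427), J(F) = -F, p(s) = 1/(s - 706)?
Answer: √143615 ≈ 378.97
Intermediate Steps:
p(s) = 1/(-706 + s)
B = 169911 (B = (-1*609)/(1/(-706 + 427)) = -609/(1/(-279)) = -609/(-1/279) = -609*(-279) = 169911)
√(B + (304 + 140*(-190))) = √(169911 + (304 + 140*(-190))) = √(169911 + (304 - 26600)) = √(169911 - 26296) = √143615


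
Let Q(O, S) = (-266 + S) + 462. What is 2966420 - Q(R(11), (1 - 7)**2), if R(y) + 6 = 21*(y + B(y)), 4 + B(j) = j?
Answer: 2966188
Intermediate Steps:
B(j) = -4 + j
R(y) = -90 + 42*y (R(y) = -6 + 21*(y + (-4 + y)) = -6 + 21*(-4 + 2*y) = -6 + (-84 + 42*y) = -90 + 42*y)
Q(O, S) = 196 + S
2966420 - Q(R(11), (1 - 7)**2) = 2966420 - (196 + (1 - 7)**2) = 2966420 - (196 + (-6)**2) = 2966420 - (196 + 36) = 2966420 - 1*232 = 2966420 - 232 = 2966188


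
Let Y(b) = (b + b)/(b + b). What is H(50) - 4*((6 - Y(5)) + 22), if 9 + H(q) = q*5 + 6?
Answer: 139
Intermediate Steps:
Y(b) = 1 (Y(b) = (2*b)/((2*b)) = (2*b)*(1/(2*b)) = 1)
H(q) = -3 + 5*q (H(q) = -9 + (q*5 + 6) = -9 + (5*q + 6) = -9 + (6 + 5*q) = -3 + 5*q)
H(50) - 4*((6 - Y(5)) + 22) = (-3 + 5*50) - 4*((6 - 1*1) + 22) = (-3 + 250) - 4*((6 - 1) + 22) = 247 - 4*(5 + 22) = 247 - 4*27 = 247 - 1*108 = 247 - 108 = 139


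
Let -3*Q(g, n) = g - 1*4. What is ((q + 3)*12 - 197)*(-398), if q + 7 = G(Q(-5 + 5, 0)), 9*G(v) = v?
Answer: 871222/9 ≈ 96803.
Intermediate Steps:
Q(g, n) = 4/3 - g/3 (Q(g, n) = -(g - 1*4)/3 = -(g - 4)/3 = -(-4 + g)/3 = 4/3 - g/3)
G(v) = v/9
q = -185/27 (q = -7 + (4/3 - (-5 + 5)/3)/9 = -7 + (4/3 - ⅓*0)/9 = -7 + (4/3 + 0)/9 = -7 + (⅑)*(4/3) = -7 + 4/27 = -185/27 ≈ -6.8519)
((q + 3)*12 - 197)*(-398) = ((-185/27 + 3)*12 - 197)*(-398) = (-104/27*12 - 197)*(-398) = (-416/9 - 197)*(-398) = -2189/9*(-398) = 871222/9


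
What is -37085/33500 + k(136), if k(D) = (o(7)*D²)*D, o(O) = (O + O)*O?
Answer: 1651648402183/6700 ≈ 2.4651e+8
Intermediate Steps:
o(O) = 2*O² (o(O) = (2*O)*O = 2*O²)
k(D) = 98*D³ (k(D) = ((2*7²)*D²)*D = ((2*49)*D²)*D = (98*D²)*D = 98*D³)
-37085/33500 + k(136) = -37085/33500 + 98*136³ = -37085*1/33500 + 98*2515456 = -7417/6700 + 246514688 = 1651648402183/6700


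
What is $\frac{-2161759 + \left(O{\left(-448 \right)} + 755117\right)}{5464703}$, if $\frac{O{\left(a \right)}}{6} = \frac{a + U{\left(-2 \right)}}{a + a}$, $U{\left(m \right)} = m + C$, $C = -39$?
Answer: $- \frac{630174149}{2448186944} \approx -0.2574$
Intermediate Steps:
$U{\left(m \right)} = -39 + m$ ($U{\left(m \right)} = m - 39 = -39 + m$)
$O{\left(a \right)} = \frac{3 \left(-41 + a\right)}{a}$ ($O{\left(a \right)} = 6 \frac{a - 41}{a + a} = 6 \frac{a - 41}{2 a} = 6 \left(-41 + a\right) \frac{1}{2 a} = 6 \frac{-41 + a}{2 a} = \frac{3 \left(-41 + a\right)}{a}$)
$\frac{-2161759 + \left(O{\left(-448 \right)} + 755117\right)}{5464703} = \frac{-2161759 + \left(\left(3 - \frac{123}{-448}\right) + 755117\right)}{5464703} = \left(-2161759 + \left(\left(3 - - \frac{123}{448}\right) + 755117\right)\right) \frac{1}{5464703} = \left(-2161759 + \left(\left(3 + \frac{123}{448}\right) + 755117\right)\right) \frac{1}{5464703} = \left(-2161759 + \left(\frac{1467}{448} + 755117\right)\right) \frac{1}{5464703} = \left(-2161759 + \frac{338293883}{448}\right) \frac{1}{5464703} = \left(- \frac{630174149}{448}\right) \frac{1}{5464703} = - \frac{630174149}{2448186944}$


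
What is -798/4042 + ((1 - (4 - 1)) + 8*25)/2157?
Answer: -153495/1453099 ≈ -0.10563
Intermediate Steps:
-798/4042 + ((1 - (4 - 1)) + 8*25)/2157 = -798*1/4042 + ((1 - 1*3) + 200)*(1/2157) = -399/2021 + ((1 - 3) + 200)*(1/2157) = -399/2021 + (-2 + 200)*(1/2157) = -399/2021 + 198*(1/2157) = -399/2021 + 66/719 = -153495/1453099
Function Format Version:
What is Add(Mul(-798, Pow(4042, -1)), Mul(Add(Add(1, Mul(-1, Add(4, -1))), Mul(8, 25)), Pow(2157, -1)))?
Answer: Rational(-153495, 1453099) ≈ -0.10563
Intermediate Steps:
Add(Mul(-798, Pow(4042, -1)), Mul(Add(Add(1, Mul(-1, Add(4, -1))), Mul(8, 25)), Pow(2157, -1))) = Add(Mul(-798, Rational(1, 4042)), Mul(Add(Add(1, Mul(-1, 3)), 200), Rational(1, 2157))) = Add(Rational(-399, 2021), Mul(Add(Add(1, -3), 200), Rational(1, 2157))) = Add(Rational(-399, 2021), Mul(Add(-2, 200), Rational(1, 2157))) = Add(Rational(-399, 2021), Mul(198, Rational(1, 2157))) = Add(Rational(-399, 2021), Rational(66, 719)) = Rational(-153495, 1453099)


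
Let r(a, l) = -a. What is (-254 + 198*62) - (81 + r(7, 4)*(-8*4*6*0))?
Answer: 11941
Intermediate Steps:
(-254 + 198*62) - (81 + r(7, 4)*(-8*4*6*0)) = (-254 + 198*62) - (81 + (-1*7)*(-8*4*6*0)) = (-254 + 12276) - (81 - (-56)*24*0) = 12022 - (81 - (-56)*0) = 12022 - (81 - 7*0) = 12022 - (81 + 0) = 12022 - 1*81 = 12022 - 81 = 11941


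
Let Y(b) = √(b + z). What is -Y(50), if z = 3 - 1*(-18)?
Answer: -√71 ≈ -8.4261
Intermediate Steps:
z = 21 (z = 3 + 18 = 21)
Y(b) = √(21 + b) (Y(b) = √(b + 21) = √(21 + b))
-Y(50) = -√(21 + 50) = -√71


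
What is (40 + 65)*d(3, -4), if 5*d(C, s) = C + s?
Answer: -21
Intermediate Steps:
d(C, s) = C/5 + s/5 (d(C, s) = (C + s)/5 = C/5 + s/5)
(40 + 65)*d(3, -4) = (40 + 65)*((1/5)*3 + (1/5)*(-4)) = 105*(3/5 - 4/5) = 105*(-1/5) = -21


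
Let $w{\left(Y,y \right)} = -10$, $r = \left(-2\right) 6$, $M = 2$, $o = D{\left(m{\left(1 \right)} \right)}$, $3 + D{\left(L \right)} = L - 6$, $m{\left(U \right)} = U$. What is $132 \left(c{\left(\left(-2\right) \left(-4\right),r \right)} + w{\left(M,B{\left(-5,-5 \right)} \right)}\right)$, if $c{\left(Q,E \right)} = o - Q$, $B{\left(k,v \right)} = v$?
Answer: $-3432$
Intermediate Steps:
$D{\left(L \right)} = -9 + L$ ($D{\left(L \right)} = -3 + \left(L - 6\right) = -3 + \left(-6 + L\right) = -9 + L$)
$o = -8$ ($o = -9 + 1 = -8$)
$r = -12$
$c{\left(Q,E \right)} = -8 - Q$
$132 \left(c{\left(\left(-2\right) \left(-4\right),r \right)} + w{\left(M,B{\left(-5,-5 \right)} \right)}\right) = 132 \left(\left(-8 - \left(-2\right) \left(-4\right)\right) - 10\right) = 132 \left(\left(-8 - 8\right) - 10\right) = 132 \left(-16 - 10\right) = 132 \left(-26\right) = -3432$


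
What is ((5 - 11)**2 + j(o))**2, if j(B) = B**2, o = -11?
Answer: 24649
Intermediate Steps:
((5 - 11)**2 + j(o))**2 = ((5 - 11)**2 + (-11)**2)**2 = ((-6)**2 + 121)**2 = (36 + 121)**2 = 157**2 = 24649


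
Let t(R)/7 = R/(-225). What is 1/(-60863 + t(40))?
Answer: -45/2738891 ≈ -1.6430e-5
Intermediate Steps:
t(R) = -7*R/225 (t(R) = 7*(R/(-225)) = 7*(R*(-1/225)) = 7*(-R/225) = -7*R/225)
1/(-60863 + t(40)) = 1/(-60863 - 7/225*40) = 1/(-60863 - 56/45) = 1/(-2738891/45) = -45/2738891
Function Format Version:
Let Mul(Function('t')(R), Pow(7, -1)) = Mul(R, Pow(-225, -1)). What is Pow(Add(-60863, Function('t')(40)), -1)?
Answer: Rational(-45, 2738891) ≈ -1.6430e-5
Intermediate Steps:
Function('t')(R) = Mul(Rational(-7, 225), R) (Function('t')(R) = Mul(7, Mul(R, Pow(-225, -1))) = Mul(7, Mul(R, Rational(-1, 225))) = Mul(7, Mul(Rational(-1, 225), R)) = Mul(Rational(-7, 225), R))
Pow(Add(-60863, Function('t')(40)), -1) = Pow(Add(-60863, Mul(Rational(-7, 225), 40)), -1) = Pow(Add(-60863, Rational(-56, 45)), -1) = Pow(Rational(-2738891, 45), -1) = Rational(-45, 2738891)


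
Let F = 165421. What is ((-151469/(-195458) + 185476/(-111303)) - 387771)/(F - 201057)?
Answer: 8436001452979655/775263381378264 ≈ 10.881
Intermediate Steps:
((-151469/(-195458) + 185476/(-111303)) - 387771)/(F - 201057) = ((-151469/(-195458) + 185476/(-111303)) - 387771)/(165421 - 201057) = ((-151469*(-1/195458) + 185476*(-1/111303)) - 387771)/(-35636) = ((151469/195458 - 185476/111303) - 387771)*(-1/35636) = (-19393813901/21755061774 - 387771)*(-1/35636) = -8436001452979655/21755061774*(-1/35636) = 8436001452979655/775263381378264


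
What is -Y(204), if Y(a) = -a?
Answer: 204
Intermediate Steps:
-Y(204) = -(-1)*204 = -1*(-204) = 204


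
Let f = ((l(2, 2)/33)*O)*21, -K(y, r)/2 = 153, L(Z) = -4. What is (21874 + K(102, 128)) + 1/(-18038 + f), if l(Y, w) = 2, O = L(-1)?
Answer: 4280687221/198474 ≈ 21568.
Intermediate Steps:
O = -4
K(y, r) = -306 (K(y, r) = -2*153 = -306)
f = -56/11 (f = ((2/33)*(-4))*21 = -8/33*21 = -56/11 ≈ -5.0909)
(21874 + K(102, 128)) + 1/(-18038 + f) = (21874 - 306) + 1/(-18038 - 56/11) = 21568 + 1/(-198474/11) = 21568 - 11/198474 = 4280687221/198474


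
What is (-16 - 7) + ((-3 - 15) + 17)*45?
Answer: -68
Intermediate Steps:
(-16 - 7) + ((-3 - 15) + 17)*45 = -23 + (-18 + 17)*45 = -23 - 1*45 = -23 - 45 = -68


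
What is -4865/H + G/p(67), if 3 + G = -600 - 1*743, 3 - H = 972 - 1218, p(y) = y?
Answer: -661109/16683 ≈ -39.628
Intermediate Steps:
H = 249 (H = 3 - (972 - 1218) = 3 - 1*(-246) = 3 + 246 = 249)
G = -1346 (G = -3 + (-600 - 1*743) = -3 + (-600 - 743) = -3 - 1343 = -1346)
-4865/H + G/p(67) = -4865/249 - 1346/67 = -661109/16683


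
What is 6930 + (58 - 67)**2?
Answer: 7011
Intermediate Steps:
6930 + (58 - 67)**2 = 6930 + (-9)**2 = 6930 + 81 = 7011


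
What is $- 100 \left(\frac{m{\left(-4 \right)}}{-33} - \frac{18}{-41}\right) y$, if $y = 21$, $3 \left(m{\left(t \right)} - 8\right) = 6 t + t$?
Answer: $- \frac{1362200}{1353} \approx -1006.8$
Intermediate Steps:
$m{\left(t \right)} = 8 + \frac{7 t}{3}$ ($m{\left(t \right)} = 8 + \frac{6 t + t}{3} = 8 + \frac{7 t}{3}$)
$- 100 \left(\frac{m{\left(-4 \right)}}{-33} - \frac{18}{-41}\right) y = - 100 \left(\frac{8 + \frac{7}{3} \left(-4\right)}{-33} - \frac{18}{-41}\right) 21 = - 100 \left(\left(8 - \frac{28}{3}\right) \left(- \frac{1}{33}\right) - - \frac{18}{41}\right) 21 = - 100 \left(\left(- \frac{4}{3}\right) \left(- \frac{1}{33}\right) + \frac{18}{41}\right) 21 = - 100 \left(\frac{4}{99} + \frac{18}{41}\right) 21 = \left(-100\right) \frac{1946}{4059} \cdot 21 = \left(- \frac{194600}{4059}\right) 21 = - \frac{1362200}{1353}$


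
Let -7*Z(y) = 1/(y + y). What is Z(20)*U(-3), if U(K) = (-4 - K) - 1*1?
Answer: 1/140 ≈ 0.0071429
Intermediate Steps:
Z(y) = -1/(14*y) (Z(y) = -1/(7*(y + y)) = -1/(2*y)/7 = -1/(14*y))
U(K) = -5 - K (U(K) = (-4 - K) - 1 = -5 - K)
Z(20)*U(-3) = (-1/14/20)*(-5 - 1*(-3)) = (-1/14*1/20)*(-5 + 3) = -1/280*(-2) = 1/140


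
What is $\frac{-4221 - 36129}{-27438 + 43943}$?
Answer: $- \frac{8070}{3301} \approx -2.4447$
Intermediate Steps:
$\frac{-4221 - 36129}{-27438 + 43943} = - \frac{40350}{16505} = \left(-40350\right) \frac{1}{16505} = - \frac{8070}{3301}$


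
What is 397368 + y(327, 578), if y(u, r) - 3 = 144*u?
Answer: 444459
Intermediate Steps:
y(u, r) = 3 + 144*u
397368 + y(327, 578) = 397368 + (3 + 144*327) = 397368 + (3 + 47088) = 397368 + 47091 = 444459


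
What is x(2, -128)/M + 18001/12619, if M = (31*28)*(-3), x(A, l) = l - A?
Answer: 24257537/16429938 ≈ 1.4764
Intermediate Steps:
M = -2604 (M = 868*(-3) = -2604)
x(2, -128)/M + 18001/12619 = (-128 - 1*2)/(-2604) + 18001/12619 = (-128 - 2)*(-1/2604) + 18001*(1/12619) = -130*(-1/2604) + 18001/12619 = 65/1302 + 18001/12619 = 24257537/16429938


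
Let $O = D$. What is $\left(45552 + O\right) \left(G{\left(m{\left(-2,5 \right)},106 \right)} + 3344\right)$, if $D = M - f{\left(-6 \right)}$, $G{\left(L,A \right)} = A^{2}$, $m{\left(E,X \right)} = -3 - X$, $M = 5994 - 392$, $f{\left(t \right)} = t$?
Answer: $745912800$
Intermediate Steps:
$M = 5602$ ($M = 5994 - 392 = 5602$)
$D = 5608$ ($D = 5602 - -6 = 5602 + 6 = 5608$)
$O = 5608$
$\left(45552 + O\right) \left(G{\left(m{\left(-2,5 \right)},106 \right)} + 3344\right) = \left(45552 + 5608\right) \left(106^{2} + 3344\right) = 51160 \left(11236 + 3344\right) = 51160 \cdot 14580 = 745912800$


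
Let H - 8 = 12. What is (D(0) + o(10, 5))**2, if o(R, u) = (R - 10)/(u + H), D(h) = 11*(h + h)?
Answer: 0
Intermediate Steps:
H = 20 (H = 8 + 12 = 20)
D(h) = 22*h (D(h) = 11*(2*h) = 22*h)
o(R, u) = (-10 + R)/(20 + u) (o(R, u) = (R - 10)/(u + 20) = (-10 + R)/(20 + u))
(D(0) + o(10, 5))**2 = (22*0 + (-10 + 10)/(20 + 5))**2 = (0 + 0/25)**2 = (0 + (1/25)*0)**2 = (0 + 0)**2 = 0**2 = 0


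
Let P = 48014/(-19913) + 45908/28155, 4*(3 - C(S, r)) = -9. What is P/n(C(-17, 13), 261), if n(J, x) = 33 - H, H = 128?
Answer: 437668166/53261798925 ≈ 0.0082173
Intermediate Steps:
C(S, r) = 21/4 (C(S, r) = 3 - ¼*(-9) = 3 + 9/4 = 21/4)
n(J, x) = -95 (n(J, x) = 33 - 1*128 = 33 - 128 = -95)
P = -437668166/560650515 (P = 48014*(-1/19913) + 45908*(1/28155) = -48014/19913 + 45908/28155 = -437668166/560650515 ≈ -0.78064)
P/n(C(-17, 13), 261) = -437668166/560650515/(-95) = -437668166/560650515*(-1/95) = 437668166/53261798925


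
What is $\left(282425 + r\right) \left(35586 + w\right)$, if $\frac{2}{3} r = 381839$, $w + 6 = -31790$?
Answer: $3241145465$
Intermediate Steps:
$w = -31796$ ($w = -6 - 31790 = -31796$)
$r = \frac{1145517}{2}$ ($r = \frac{3}{2} \cdot 381839 = \frac{1145517}{2} \approx 5.7276 \cdot 10^{5}$)
$\left(282425 + r\right) \left(35586 + w\right) = \left(282425 + \frac{1145517}{2}\right) \left(35586 - 31796\right) = \frac{1710367}{2} \cdot 3790 = 3241145465$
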